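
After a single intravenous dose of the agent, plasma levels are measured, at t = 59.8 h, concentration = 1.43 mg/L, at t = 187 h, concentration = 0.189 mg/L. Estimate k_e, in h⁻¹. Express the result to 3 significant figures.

k = ln(C₁/C₂) / (t₂ − t₁) = ln(1.43/0.189) / (187 − 59.8)
  = 2.024 / 127.2 = 0.01591 h⁻¹

0.0159 h⁻¹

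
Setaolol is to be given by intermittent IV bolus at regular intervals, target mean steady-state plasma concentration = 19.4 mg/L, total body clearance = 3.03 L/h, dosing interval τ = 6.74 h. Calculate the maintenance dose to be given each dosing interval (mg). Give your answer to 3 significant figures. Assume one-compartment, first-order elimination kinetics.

396 mg

At steady state, Dose/τ = Css × CL.
Dose = Css × CL × τ = 19.4 × 3.030 × 6.74 = 396.2 mg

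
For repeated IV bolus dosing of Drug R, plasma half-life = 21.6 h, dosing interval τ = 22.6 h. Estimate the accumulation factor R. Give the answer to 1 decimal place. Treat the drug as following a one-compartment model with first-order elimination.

1.9

k = ln2 / t½ = 0.693147 / 21.6 = 0.03209 h⁻¹
e^(−kτ) = e^(−0.03209 × 22.6) = 0.4842
Accumulation ratio R = 1 / (1 − e^(−kτ)) = 1 / (1 − 0.4842) = 1.939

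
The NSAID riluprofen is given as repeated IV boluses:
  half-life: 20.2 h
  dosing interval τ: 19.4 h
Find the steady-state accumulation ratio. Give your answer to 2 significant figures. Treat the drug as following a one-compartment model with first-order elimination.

2.1

k = ln2 / t½ = 0.693147 / 20.2 = 0.03431 h⁻¹
e^(−kτ) = e^(−0.03431 × 19.4) = 0.5140
Accumulation ratio R = 1 / (1 − e^(−kτ)) = 1 / (1 − 0.5140) = 2.058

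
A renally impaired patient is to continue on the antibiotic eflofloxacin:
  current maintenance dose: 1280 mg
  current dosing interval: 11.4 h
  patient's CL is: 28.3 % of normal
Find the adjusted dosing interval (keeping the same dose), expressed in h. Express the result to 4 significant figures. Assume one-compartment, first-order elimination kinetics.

To keep the same average steady-state level, dosing rate must scale with clearance.
CL ratio = 28.3 / 100 = 0.2830
New interval (same dose) = 11.4 / 0.2830 = 40.28 h

40.28 h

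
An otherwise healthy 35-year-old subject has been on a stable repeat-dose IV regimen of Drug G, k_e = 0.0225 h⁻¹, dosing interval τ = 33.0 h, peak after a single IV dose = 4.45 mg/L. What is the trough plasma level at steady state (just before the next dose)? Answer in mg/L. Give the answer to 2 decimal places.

4.04 mg/L

e^(−kτ) = e^(−0.02250 × 33.0) = 0.4759
Accumulation ratio R = 1 / (1 − e^(−kτ)) = 1 / (1 − 0.4759) = 1.908
Steady-state trough = C₀ × R × e^(−kτ) = 4.45 × 1.908 × 0.4759 = 4.041 mg/L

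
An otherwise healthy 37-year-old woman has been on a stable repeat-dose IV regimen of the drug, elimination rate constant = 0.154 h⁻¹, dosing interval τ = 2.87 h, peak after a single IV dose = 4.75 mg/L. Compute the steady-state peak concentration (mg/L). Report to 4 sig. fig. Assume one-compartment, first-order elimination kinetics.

13.30 mg/L

e^(−kτ) = e^(−0.1540 × 2.87) = 0.6428
Accumulation ratio R = 1 / (1 − e^(−kτ)) = 1 / (1 − 0.6428) = 2.800
Steady-state peak = C₀ × R = 4.75 × 2.800 = 13.30 mg/L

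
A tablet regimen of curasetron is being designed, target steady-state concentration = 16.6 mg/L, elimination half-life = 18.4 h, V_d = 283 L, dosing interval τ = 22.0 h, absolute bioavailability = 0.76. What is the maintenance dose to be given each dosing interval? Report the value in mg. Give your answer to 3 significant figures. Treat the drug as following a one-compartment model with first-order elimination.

k = ln2 / t½ = 0.693147 / 18.4 = 0.03767 h⁻¹
CL = k × Vd = 0.03767 × 283 = 10.66 L/h
At steady state, F × (Dose/τ) = Css × CL.
Dose = Css × CL × τ / F = 16.6 × 10.66 × 22.0 / 0.76 = 5122 mg

5120 mg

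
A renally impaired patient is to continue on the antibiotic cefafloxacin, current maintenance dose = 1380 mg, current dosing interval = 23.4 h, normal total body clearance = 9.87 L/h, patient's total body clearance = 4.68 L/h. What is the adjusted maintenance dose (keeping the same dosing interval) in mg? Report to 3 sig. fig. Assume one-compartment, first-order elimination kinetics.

To keep the same average steady-state level, dosing rate must scale with clearance.
CL ratio = 4.68 / 9.87 = 0.4742
New dose (same interval) = 1380 × 0.4742 = 654.4 mg

654 mg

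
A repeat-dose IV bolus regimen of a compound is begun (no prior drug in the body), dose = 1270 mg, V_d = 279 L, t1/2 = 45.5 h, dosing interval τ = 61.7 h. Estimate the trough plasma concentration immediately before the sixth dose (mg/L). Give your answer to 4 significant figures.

C₀ per dose = Dose / Vd = 1270 / 279 = 4.552 mg/L
k = ln2 / t½ = 0.693147 / 45.5 = 0.01523 h⁻¹
Fraction remaining after one interval: r = e^(−kτ) = e^(−0.01523 × 61.7) = 0.3907
Before dose 6, 5 doses have been given (aged 1τ, 2τ, 3τ, 4τ, 5τ).
C_trough = C₀ × (r + r² + … + r^5) = C₀ × r(1−r^5)/(1−r)
        = 4.552 × 0.3907 × (1 − 0.009104) / (1 − 0.3907) = 2.892 mg/L

2.892 mg/L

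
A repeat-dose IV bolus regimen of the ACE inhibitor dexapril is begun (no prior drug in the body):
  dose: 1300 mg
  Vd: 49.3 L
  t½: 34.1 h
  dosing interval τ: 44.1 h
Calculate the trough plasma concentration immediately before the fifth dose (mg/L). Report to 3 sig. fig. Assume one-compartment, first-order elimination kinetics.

C₀ per dose = Dose / Vd = 1300 / 49.3 = 26.37 mg/L
k = ln2 / t½ = 0.693147 / 34.1 = 0.02033 h⁻¹
Fraction remaining after one interval: r = e^(−kτ) = e^(−0.02033 × 44.1) = 0.4080
Before dose 5, 4 doses have been given (aged 1τ, 2τ, 3τ, 4τ).
C_trough = C₀ × (r + r² + … + r^4) = C₀ × r(1−r^4)/(1−r)
        = 26.37 × 0.4080 × (1 − 0.02771) / (1 − 0.4080) = 17.67 mg/L

17.7 mg/L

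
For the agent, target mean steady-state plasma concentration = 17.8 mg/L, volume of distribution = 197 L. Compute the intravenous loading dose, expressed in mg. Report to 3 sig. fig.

3510 mg

LD = Css × Vd = 17.8 × 197 = 3507 mg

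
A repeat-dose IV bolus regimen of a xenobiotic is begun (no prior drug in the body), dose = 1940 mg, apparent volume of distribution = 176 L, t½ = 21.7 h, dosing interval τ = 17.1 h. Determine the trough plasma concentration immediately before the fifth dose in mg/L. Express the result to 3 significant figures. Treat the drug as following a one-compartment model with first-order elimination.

C₀ per dose = Dose / Vd = 1940 / 176 = 11.02 mg/L
k = ln2 / t½ = 0.693147 / 21.7 = 0.03194 h⁻¹
Fraction remaining after one interval: r = e^(−kτ) = e^(−0.03194 × 17.1) = 0.5792
Before dose 5, 4 doses have been given (aged 1τ, 2τ, 3τ, 4τ).
C_trough = C₀ × (r + r² + … + r^4) = C₀ × r(1−r^4)/(1−r)
        = 11.02 × 0.5792 × (1 − 0.1125) / (1 − 0.5792) = 13.46 mg/L

13.5 mg/L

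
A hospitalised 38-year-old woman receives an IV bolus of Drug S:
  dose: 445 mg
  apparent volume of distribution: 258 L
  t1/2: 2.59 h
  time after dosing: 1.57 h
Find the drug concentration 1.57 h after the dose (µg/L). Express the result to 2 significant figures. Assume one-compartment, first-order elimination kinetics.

C₀ = Dose / Vd = 445.0 / 258 = 1.725 mg/L
k = ln2 / t½ = 0.693147 / 2.59 = 0.2676 h⁻¹
C = C₀ · e^(−k·t) = 1.725 × e^(−0.2676 × 1.57)
  = 1.725 × 0.6570 = 1.133 mg/L
Convert: 1.133 mg/L × 1000 = 1133 µg/L

1100 µg/L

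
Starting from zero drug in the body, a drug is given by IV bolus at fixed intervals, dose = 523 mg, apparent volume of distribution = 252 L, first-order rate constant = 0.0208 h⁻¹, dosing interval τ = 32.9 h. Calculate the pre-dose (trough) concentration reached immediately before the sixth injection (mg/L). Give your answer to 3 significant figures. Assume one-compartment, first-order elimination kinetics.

C₀ per dose = Dose / Vd = 523 / 252 = 2.075 mg/L
Fraction remaining after one interval: r = e^(−kτ) = e^(−0.02080 × 32.9) = 0.5044
Before dose 6, 5 doses have been given (aged 1τ, 2τ, 3τ, 4τ, 5τ).
C_trough = C₀ × (r + r² + … + r^5) = C₀ × r(1−r^5)/(1−r)
        = 2.075 × 0.5044 × (1 − 0.03265) / (1 − 0.5044) = 2.043 mg/L

2.04 mg/L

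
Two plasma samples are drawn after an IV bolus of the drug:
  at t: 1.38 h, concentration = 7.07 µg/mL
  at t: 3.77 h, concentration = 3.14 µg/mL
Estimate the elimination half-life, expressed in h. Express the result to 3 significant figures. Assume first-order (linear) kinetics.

k = ln(C₁/C₂) / (t₂ − t₁) = ln(7.07/3.14) / (3.77 − 1.38)
  = 0.8116 / 2.390 = 0.3396 h⁻¹
t½ = ln2 / k = 0.693147 / 0.3396 = 2.041 h

2.04 h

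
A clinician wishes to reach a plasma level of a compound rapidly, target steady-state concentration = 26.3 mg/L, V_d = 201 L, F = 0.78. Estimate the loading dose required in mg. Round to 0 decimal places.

6777 mg

LD = Css × Vd / F = 26.3 × 201 / 0.78 = 6777 mg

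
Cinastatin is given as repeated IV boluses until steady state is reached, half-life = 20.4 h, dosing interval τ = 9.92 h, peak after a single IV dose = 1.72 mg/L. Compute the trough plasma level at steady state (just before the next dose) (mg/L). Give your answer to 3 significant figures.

k = ln2 / t½ = 0.693147 / 20.4 = 0.03398 h⁻¹
e^(−kτ) = e^(−0.03398 × 9.92) = 0.7139
Accumulation ratio R = 1 / (1 − e^(−kτ)) = 1 / (1 − 0.7139) = 3.495
Steady-state trough = C₀ × R × e^(−kτ) = 1.72 × 3.495 × 0.7139 = 4.292 mg/L

4.29 mg/L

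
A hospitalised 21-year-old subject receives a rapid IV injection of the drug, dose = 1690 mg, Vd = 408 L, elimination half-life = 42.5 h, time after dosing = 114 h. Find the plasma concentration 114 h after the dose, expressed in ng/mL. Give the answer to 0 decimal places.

C₀ = Dose / Vd = 1690 / 408 = 4.142 mg/L
k = ln2 / t½ = 0.693147 / 42.5 = 0.01631 h⁻¹
C = C₀ · e^(−k·t) = 4.142 × e^(−0.01631 × 114)
  = 4.142 × 0.1558 = 0.6453 mg/L
Convert: 0.6453 mg/L × 1000 = 645.3 ng/mL

645 ng/mL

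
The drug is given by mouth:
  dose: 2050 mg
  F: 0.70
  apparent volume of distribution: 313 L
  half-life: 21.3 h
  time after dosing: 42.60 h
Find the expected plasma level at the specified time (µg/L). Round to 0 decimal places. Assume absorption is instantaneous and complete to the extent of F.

1146 µg/L

Amount reaching circulation = F × Dose = 0.70 × 2050 = 1435 mg
C₀ = F·Dose / Vd = 1435 / 313 = 4.585 mg/L
k = ln2 / t½ = 0.693147 / 21.3 = 0.03254 h⁻¹
t / t½ = 42.60 / 21.3 = 2 half-lives
C = C₀ × (1/2)^2 = 4.585 × 0.2500 = 1.146 mg/L
Convert: 1.146 mg/L × 1000 = 1146 µg/L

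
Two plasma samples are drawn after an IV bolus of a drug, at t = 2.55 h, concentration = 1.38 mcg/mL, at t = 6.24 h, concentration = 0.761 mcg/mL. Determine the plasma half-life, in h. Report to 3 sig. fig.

4.30 h

k = ln(C₁/C₂) / (t₂ − t₁) = ln(1.38/0.761) / (6.24 − 2.55)
  = 0.5952 / 3.690 = 0.1613 h⁻¹
t½ = ln2 / k = 0.693147 / 0.1613 = 4.297 h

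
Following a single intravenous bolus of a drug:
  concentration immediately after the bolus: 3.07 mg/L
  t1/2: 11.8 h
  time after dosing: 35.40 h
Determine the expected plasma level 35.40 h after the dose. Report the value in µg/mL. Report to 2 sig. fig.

0.38 µg/mL

k = ln2 / t½ = 0.693147 / 11.8 = 0.05874 h⁻¹
t / t½ = 35.40 / 11.8 = 3 half-lives
C = C₀ × (1/2)^3 = 3.070 × 0.1250 = 0.3838 mg/L
(0.3838 mg/L = 0.3838 µg/mL)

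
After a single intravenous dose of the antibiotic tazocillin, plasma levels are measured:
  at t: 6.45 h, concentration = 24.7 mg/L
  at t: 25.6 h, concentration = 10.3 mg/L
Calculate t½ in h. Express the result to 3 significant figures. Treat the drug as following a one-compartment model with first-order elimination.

k = ln(C₁/C₂) / (t₂ − t₁) = ln(24.7/10.3) / (25.6 − 6.45)
  = 0.8747 / 19.15 = 0.04568 h⁻¹
t½ = ln2 / k = 0.693147 / 0.04568 = 15.17 h

15.2 h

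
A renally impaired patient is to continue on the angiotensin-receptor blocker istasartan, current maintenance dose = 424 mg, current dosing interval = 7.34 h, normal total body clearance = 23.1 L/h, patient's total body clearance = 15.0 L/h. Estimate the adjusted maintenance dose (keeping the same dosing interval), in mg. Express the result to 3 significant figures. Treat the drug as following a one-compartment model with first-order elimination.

275 mg

To keep the same average steady-state level, dosing rate must scale with clearance.
CL ratio = 15.0 / 23.1 = 0.6494
New dose (same interval) = 424 × 0.6494 = 275.3 mg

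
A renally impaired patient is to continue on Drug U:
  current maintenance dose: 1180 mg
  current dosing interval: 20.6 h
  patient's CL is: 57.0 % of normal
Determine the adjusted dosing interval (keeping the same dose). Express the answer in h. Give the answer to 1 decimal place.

To keep the same average steady-state level, dosing rate must scale with clearance.
CL ratio = 57.0 / 100 = 0.5700
New interval (same dose) = 20.6 / 0.5700 = 36.14 h

36.1 h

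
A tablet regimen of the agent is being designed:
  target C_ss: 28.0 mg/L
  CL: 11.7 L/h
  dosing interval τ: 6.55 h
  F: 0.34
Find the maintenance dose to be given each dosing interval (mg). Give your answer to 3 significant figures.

6310 mg

At steady state, F × (Dose/τ) = Css × CL.
Dose = Css × CL × τ / F = 28.0 × 11.70 × 6.55 / 0.34 = 6311 mg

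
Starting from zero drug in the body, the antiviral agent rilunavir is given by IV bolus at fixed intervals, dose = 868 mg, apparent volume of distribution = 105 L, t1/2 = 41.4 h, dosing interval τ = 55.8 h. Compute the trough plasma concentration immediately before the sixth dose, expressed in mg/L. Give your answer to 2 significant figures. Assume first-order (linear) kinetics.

C₀ per dose = Dose / Vd = 868 / 105 = 8.267 mg/L
k = ln2 / t½ = 0.693147 / 41.4 = 0.01674 h⁻¹
Fraction remaining after one interval: r = e^(−kτ) = e^(−0.01674 × 55.8) = 0.3929
Before dose 6, 5 doses have been given (aged 1τ, 2τ, 3τ, 4τ, 5τ).
C_trough = C₀ × (r + r² + … + r^5) = C₀ × r(1−r^5)/(1−r)
        = 8.267 × 0.3929 × (1 − 0.009363) / (1 − 0.3929) = 5.300 mg/L

5.3 mg/L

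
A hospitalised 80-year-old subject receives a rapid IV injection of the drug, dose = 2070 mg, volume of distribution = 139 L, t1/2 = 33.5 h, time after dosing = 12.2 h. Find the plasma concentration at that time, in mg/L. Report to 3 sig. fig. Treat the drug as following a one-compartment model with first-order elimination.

C₀ = Dose / Vd = 2070 / 139 = 14.89 mg/L
k = ln2 / t½ = 0.693147 / 33.5 = 0.02069 h⁻¹
C = C₀ · e^(−k·t) = 14.89 × e^(−0.02069 × 12.2)
  = 14.89 × 0.7769 = 11.57 mg/L

11.6 mg/L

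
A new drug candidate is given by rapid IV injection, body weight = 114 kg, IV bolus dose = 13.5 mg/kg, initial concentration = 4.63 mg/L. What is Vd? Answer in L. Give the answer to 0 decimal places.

Dose = 13.5 × 114 = 1539 mg
Vd = Dose / C₀ = 1539 / 4.63 = 332.4 L

332 L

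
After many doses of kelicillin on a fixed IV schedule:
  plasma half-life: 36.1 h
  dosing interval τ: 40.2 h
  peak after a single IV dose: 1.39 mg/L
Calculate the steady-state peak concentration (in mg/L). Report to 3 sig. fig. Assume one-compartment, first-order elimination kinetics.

k = ln2 / t½ = 0.693147 / 36.1 = 0.01920 h⁻¹
e^(−kτ) = e^(−0.01920 × 40.2) = 0.4622
Accumulation ratio R = 1 / (1 − e^(−kτ)) = 1 / (1 − 0.4622) = 1.859
Steady-state peak = C₀ × R = 1.39 × 1.859 = 2.584 mg/L

2.58 mg/L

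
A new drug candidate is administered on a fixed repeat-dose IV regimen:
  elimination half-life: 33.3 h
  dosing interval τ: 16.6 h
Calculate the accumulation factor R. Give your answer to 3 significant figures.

k = ln2 / t½ = 0.693147 / 33.3 = 0.02082 h⁻¹
e^(−kτ) = e^(−0.02082 × 16.6) = 0.7078
Accumulation ratio R = 1 / (1 − e^(−kτ)) = 1 / (1 − 0.7078) = 3.422

3.42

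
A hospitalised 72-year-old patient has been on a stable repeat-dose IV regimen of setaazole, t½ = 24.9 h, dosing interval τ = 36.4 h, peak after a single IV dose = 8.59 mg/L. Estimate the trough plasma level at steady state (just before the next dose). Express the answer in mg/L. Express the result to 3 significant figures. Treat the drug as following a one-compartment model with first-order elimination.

4.90 mg/L

k = ln2 / t½ = 0.693147 / 24.9 = 0.02784 h⁻¹
e^(−kτ) = e^(−0.02784 × 36.4) = 0.3630
Accumulation ratio R = 1 / (1 − e^(−kτ)) = 1 / (1 − 0.3630) = 1.570
Steady-state trough = C₀ × R × e^(−kτ) = 8.59 × 1.570 × 0.3630 = 4.896 mg/L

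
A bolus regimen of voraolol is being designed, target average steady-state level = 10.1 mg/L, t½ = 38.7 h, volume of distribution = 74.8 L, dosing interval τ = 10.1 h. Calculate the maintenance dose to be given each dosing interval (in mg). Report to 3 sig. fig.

k = ln2 / t½ = 0.693147 / 38.7 = 0.01791 h⁻¹
CL = k × Vd = 0.01791 × 74.8 = 1.340 L/h
At steady state, Dose/τ = Css × CL.
Dose = Css × CL × τ = 10.1 × 1.340 × 10.1 = 136.7 mg

137 mg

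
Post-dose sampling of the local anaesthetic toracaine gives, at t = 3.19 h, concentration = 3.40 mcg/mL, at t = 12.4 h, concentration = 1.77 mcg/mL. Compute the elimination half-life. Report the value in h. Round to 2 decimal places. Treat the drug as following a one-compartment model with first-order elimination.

k = ln(C₁/C₂) / (t₂ − t₁) = ln(3.40/1.77) / (12.4 − 3.19)
  = 0.6528 / 9.210 = 0.07088 h⁻¹
t½ = ln2 / k = 0.693147 / 0.07088 = 9.779 h

9.78 h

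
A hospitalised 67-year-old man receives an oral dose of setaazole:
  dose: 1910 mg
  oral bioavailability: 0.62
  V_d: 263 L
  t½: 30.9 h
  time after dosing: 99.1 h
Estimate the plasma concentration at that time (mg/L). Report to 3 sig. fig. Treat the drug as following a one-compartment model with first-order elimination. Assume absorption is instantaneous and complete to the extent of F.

0.488 mg/L

Amount reaching circulation = F × Dose = 0.62 × 1910 = 1184 mg
C₀ = F·Dose / Vd = 1184 / 263 = 4.502 mg/L
k = ln2 / t½ = 0.693147 / 30.9 = 0.02243 h⁻¹
C = C₀ · e^(−k·t) = 4.502 × e^(−0.02243 × 99.1)
  = 4.502 × 0.1083 = 0.4876 mg/L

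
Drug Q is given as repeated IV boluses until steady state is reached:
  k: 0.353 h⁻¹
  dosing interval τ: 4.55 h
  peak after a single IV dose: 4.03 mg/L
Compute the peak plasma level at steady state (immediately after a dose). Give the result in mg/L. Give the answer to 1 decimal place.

e^(−kτ) = e^(−0.3530 × 4.55) = 0.2007
Accumulation ratio R = 1 / (1 − e^(−kτ)) = 1 / (1 − 0.2007) = 1.251
Steady-state peak = C₀ × R = 4.03 × 1.251 = 5.042 mg/L

5.0 mg/L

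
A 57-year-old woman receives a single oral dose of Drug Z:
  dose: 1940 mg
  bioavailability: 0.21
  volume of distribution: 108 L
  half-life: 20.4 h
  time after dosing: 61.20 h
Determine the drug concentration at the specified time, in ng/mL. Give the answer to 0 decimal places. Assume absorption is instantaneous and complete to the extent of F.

Amount reaching circulation = F × Dose = 0.21 × 1940 = 407.4 mg
C₀ = F·Dose / Vd = 407.4 / 108 = 3.772 mg/L
k = ln2 / t½ = 0.693147 / 20.4 = 0.03398 h⁻¹
t / t½ = 61.20 / 20.4 = 3 half-lives
C = C₀ × (1/2)^3 = 3.772 × 0.1250 = 0.4715 mg/L
Convert: 0.4715 mg/L × 1000 = 471.5 ng/mL

472 ng/mL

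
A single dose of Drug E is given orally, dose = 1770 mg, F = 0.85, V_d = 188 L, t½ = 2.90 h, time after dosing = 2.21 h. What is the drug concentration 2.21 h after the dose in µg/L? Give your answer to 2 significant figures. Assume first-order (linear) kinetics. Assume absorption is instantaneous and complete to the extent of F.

4700 µg/L

Amount reaching circulation = F × Dose = 0.85 × 1770 = 1505 mg
C₀ = F·Dose / Vd = 1505 / 188 = 8.005 mg/L
k = ln2 / t½ = 0.693147 / 2.90 = 0.2390 h⁻¹
C = C₀ · e^(−k·t) = 8.005 × e^(−0.2390 × 2.21)
  = 8.005 × 0.5897 = 4.721 mg/L
Convert: 4.721 mg/L × 1000 = 4721 µg/L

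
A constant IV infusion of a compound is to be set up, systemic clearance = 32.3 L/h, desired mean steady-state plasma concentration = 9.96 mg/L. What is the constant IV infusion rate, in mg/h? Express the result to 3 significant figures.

At steady state, infusion rate R₀ = Css × CL = 9.96 × 32.30 = 321.7 mg/h

322 mg/h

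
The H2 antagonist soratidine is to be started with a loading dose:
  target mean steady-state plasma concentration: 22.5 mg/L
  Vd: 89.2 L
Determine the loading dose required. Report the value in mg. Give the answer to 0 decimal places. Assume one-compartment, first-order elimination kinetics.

2007 mg

LD = Css × Vd = 22.5 × 89.2 = 2007 mg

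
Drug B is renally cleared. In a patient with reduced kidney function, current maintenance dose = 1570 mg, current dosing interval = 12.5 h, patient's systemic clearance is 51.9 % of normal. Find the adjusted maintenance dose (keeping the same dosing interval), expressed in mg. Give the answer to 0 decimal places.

815 mg

To keep the same average steady-state level, dosing rate must scale with clearance.
CL ratio = 51.9 / 100 = 0.5190
New dose (same interval) = 1570 × 0.5190 = 814.8 mg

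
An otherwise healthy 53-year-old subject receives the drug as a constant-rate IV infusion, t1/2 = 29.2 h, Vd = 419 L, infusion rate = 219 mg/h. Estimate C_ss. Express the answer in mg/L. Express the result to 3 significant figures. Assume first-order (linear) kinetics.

k = ln2 / t½ = 0.693147 / 29.2 = 0.02374 h⁻¹
CL = k × Vd = 0.02374 × 419 = 9.947 L/h
At steady state Css = R₀ / CL = 219 / 9.947 = 22.02 mg/L

22.0 mg/L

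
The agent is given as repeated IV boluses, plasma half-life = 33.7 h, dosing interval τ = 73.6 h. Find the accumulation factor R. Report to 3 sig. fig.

k = ln2 / t½ = 0.693147 / 33.7 = 0.02057 h⁻¹
e^(−kτ) = e^(−0.02057 × 73.6) = 0.2200
Accumulation ratio R = 1 / (1 − e^(−kτ)) = 1 / (1 − 0.2200) = 1.282

1.28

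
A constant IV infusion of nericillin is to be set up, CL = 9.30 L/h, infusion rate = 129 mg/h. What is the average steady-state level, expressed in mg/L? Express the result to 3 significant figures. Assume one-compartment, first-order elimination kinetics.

13.9 mg/L

At steady state Css = R₀ / CL = 129 / 9.300 = 13.87 mg/L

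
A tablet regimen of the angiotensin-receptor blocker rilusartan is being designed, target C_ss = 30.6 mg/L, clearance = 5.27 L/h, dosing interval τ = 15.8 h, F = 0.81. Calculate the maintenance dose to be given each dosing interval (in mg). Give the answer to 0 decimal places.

At steady state, F × (Dose/τ) = Css × CL.
Dose = Css × CL × τ / F = 30.6 × 5.270 × 15.8 / 0.81 = 3146 mg

3146 mg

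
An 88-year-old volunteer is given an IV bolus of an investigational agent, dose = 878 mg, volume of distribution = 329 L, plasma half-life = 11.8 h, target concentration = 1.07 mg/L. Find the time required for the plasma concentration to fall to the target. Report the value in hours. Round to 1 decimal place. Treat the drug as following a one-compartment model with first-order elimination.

C₀ = Dose / Vd = 878.0 / 329 = 2.669 mg/L
k = ln2 / t½ = 0.693147 / 11.8 = 0.05874 h⁻¹
t = ln(C₀ / C) / k = ln(2.669 / 1.07) / 0.05874
  = ln(2.494) / 0.05874 = 0.9139 / 0.05874 = 15.56 h

15.6 h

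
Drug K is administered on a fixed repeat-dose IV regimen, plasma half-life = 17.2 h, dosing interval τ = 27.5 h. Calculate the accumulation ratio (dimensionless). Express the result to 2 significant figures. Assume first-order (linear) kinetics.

k = ln2 / t½ = 0.693147 / 17.2 = 0.04030 h⁻¹
e^(−kτ) = e^(−0.04030 × 27.5) = 0.3301
Accumulation ratio R = 1 / (1 − e^(−kτ)) = 1 / (1 − 0.3301) = 1.493

1.5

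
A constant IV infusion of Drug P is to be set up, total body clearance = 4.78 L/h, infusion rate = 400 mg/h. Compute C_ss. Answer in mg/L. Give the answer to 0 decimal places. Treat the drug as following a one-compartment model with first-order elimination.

84 mg/L

At steady state Css = R₀ / CL = 400 / 4.780 = 83.68 mg/L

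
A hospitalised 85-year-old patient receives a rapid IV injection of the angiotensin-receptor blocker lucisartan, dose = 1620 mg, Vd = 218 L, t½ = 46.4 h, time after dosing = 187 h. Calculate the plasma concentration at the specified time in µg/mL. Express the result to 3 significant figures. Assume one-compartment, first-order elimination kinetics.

C₀ = Dose / Vd = 1620 / 218 = 7.431 mg/L
k = ln2 / t½ = 0.693147 / 46.4 = 0.01494 h⁻¹
C = C₀ · e^(−k·t) = 7.431 × e^(−0.01494 × 187)
  = 7.431 × 0.06119 = 0.4547 mg/L
(0.4547 mg/L = 0.4547 µg/mL)

0.455 µg/mL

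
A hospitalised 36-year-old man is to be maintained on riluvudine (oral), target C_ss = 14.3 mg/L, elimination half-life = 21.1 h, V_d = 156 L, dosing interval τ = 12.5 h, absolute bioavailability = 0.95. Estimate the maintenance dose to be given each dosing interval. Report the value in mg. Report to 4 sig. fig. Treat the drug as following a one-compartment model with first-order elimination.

k = ln2 / t½ = 0.693147 / 21.1 = 0.03285 h⁻¹
CL = k × Vd = 0.03285 × 156 = 5.125 L/h
At steady state, F × (Dose/τ) = Css × CL.
Dose = Css × CL × τ / F = 14.3 × 5.125 × 12.5 / 0.95 = 964.3 mg

964.3 mg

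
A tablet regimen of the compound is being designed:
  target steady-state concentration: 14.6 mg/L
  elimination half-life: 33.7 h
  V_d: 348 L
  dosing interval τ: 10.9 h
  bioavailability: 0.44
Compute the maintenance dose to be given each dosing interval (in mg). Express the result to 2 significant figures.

2600 mg

k = ln2 / t½ = 0.693147 / 33.7 = 0.02057 h⁻¹
CL = k × Vd = 0.02057 × 348 = 7.158 L/h
At steady state, F × (Dose/τ) = Css × CL.
Dose = Css × CL × τ / F = 14.6 × 7.158 × 10.9 / 0.44 = 2589 mg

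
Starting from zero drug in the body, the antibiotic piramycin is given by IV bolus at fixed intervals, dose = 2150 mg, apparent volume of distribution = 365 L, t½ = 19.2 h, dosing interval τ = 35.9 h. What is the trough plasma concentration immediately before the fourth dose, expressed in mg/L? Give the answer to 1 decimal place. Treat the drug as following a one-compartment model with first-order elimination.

2.2 mg/L

C₀ per dose = Dose / Vd = 2150 / 365 = 5.890 mg/L
k = ln2 / t½ = 0.693147 / 19.2 = 0.03610 h⁻¹
Fraction remaining after one interval: r = e^(−kτ) = e^(−0.03610 × 35.9) = 0.2736
Before dose 4, 3 doses have been given (aged 1τ, 2τ, 3τ).
C_trough = C₀ × (r + r² + … + r^3) = C₀ × r(1−r^3)/(1−r)
        = 5.890 × 0.2736 × (1 − 0.02048) / (1 − 0.2736) = 2.173 mg/L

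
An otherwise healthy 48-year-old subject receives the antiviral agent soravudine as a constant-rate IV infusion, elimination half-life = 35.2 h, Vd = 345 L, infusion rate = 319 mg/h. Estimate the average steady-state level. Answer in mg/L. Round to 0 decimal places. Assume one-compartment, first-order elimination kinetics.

k = ln2 / t½ = 0.693147 / 35.2 = 0.01969 h⁻¹
CL = k × Vd = 0.01969 × 345 = 6.793 L/h
At steady state Css = R₀ / CL = 319 / 6.793 = 46.96 mg/L

47 mg/L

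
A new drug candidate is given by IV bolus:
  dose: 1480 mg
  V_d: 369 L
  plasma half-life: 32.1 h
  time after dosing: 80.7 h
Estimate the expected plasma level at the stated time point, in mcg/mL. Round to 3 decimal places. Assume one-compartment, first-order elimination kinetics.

C₀ = Dose / Vd = 1480 / 369 = 4.011 mg/L
k = ln2 / t½ = 0.693147 / 32.1 = 0.02159 h⁻¹
C = C₀ · e^(−k·t) = 4.011 × e^(−0.02159 × 80.7)
  = 4.011 × 0.1751 = 0.7023 mg/L
(0.7023 mg/L = 0.7023 mcg/mL)

0.702 mcg/mL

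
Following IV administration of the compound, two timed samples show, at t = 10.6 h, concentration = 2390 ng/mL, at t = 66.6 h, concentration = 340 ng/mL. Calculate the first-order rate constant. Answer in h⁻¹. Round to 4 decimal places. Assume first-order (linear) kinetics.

0.0348 h⁻¹

k = ln(C₁/C₂) / (t₂ − t₁) = ln(2390/340) / (66.6 − 10.6)
  = 1.950 / 56.00 = 0.03482 h⁻¹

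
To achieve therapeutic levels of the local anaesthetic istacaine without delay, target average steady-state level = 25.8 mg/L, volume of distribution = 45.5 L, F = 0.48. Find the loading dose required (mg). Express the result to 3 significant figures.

2450 mg

LD = Css × Vd / F = 25.8 × 45.5 / 0.48 = 2446 mg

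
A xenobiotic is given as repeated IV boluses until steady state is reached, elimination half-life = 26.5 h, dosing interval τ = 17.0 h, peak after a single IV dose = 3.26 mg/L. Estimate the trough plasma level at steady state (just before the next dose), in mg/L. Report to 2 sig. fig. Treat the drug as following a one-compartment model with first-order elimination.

5.8 mg/L

k = ln2 / t½ = 0.693147 / 26.5 = 0.02616 h⁻¹
e^(−kτ) = e^(−0.02616 × 17.0) = 0.6410
Accumulation ratio R = 1 / (1 − e^(−kτ)) = 1 / (1 − 0.6410) = 2.786
Steady-state trough = C₀ × R × e^(−kτ) = 3.26 × 2.786 × 0.6410 = 5.822 mg/L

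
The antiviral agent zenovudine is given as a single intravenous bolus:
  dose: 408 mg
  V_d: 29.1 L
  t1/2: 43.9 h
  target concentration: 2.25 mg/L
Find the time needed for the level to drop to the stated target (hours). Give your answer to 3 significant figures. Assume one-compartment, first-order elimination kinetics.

116 h

C₀ = Dose / Vd = 408.0 / 29.1 = 14.02 mg/L
k = ln2 / t½ = 0.693147 / 43.9 = 0.01579 h⁻¹
t = ln(C₀ / C) / k = ln(14.02 / 2.25) / 0.01579
  = ln(6.231) / 0.01579 = 1.830 / 0.01579 = 115.9 h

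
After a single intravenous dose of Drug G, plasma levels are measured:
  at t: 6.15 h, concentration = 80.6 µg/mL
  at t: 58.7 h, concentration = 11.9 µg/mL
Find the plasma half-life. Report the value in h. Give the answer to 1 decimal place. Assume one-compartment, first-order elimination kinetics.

19.0 h

k = ln(C₁/C₂) / (t₂ − t₁) = ln(80.6/11.9) / (58.7 − 6.15)
  = 1.913 / 52.55 = 0.03640 h⁻¹
t½ = ln2 / k = 0.693147 / 0.03640 = 19.04 h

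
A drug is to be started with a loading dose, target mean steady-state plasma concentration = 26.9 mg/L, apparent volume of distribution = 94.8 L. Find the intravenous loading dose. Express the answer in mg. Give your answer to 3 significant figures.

2550 mg

LD = Css × Vd = 26.9 × 94.8 = 2550 mg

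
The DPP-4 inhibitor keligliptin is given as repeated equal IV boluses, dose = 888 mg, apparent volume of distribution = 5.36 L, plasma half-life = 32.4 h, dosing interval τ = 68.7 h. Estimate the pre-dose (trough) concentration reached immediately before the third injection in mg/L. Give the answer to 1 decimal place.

46.9 mg/L

C₀ per dose = Dose / Vd = 888 / 5.36 = 165.7 mg/L
k = ln2 / t½ = 0.693147 / 32.4 = 0.02139 h⁻¹
Fraction remaining after one interval: r = e^(−kτ) = e^(−0.02139 × 68.7) = 0.2300
Before dose 3, 2 doses have been given (aged 1τ, 2τ).
C_trough = C₀ × (r + r²) = 165.7 × (0.2300 + 0.05290) = 46.88 mg/L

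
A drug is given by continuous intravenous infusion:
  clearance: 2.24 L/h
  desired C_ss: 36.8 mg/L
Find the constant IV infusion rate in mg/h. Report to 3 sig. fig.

At steady state, infusion rate R₀ = Css × CL = 36.8 × 2.240 = 82.43 mg/h

82.4 mg/h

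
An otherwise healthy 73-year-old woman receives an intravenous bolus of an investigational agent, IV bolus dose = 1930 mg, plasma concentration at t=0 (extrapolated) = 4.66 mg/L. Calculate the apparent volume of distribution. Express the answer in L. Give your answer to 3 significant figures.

414 L

Vd = Dose / C₀ = 1930 / 4.66 = 414.2 L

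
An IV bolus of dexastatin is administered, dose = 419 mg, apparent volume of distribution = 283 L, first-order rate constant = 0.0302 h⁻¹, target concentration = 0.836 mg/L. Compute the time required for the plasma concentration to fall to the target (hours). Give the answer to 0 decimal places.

C₀ = Dose / Vd = 419.0 / 283 = 1.481 mg/L
t = ln(C₀ / C) / k = ln(1.481 / 0.836) / 0.03020
  = ln(1.772) / 0.03020 = 0.5721 / 0.03020 = 18.94 h

19 h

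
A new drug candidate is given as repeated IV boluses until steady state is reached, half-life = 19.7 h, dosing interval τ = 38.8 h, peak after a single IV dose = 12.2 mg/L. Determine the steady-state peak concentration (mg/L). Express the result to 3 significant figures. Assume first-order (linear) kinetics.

k = ln2 / t½ = 0.693147 / 19.7 = 0.03519 h⁻¹
e^(−kτ) = e^(−0.03519 × 38.8) = 0.2553
Accumulation ratio R = 1 / (1 − e^(−kτ)) = 1 / (1 − 0.2553) = 1.343
Steady-state peak = C₀ × R = 12.2 × 1.343 = 16.38 mg/L

16.4 mg/L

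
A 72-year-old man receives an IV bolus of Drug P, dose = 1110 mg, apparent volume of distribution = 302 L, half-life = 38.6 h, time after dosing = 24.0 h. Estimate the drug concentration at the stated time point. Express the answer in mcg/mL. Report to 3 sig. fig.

2.39 mcg/mL

C₀ = Dose / Vd = 1110 / 302 = 3.675 mg/L
k = ln2 / t½ = 0.693147 / 38.6 = 0.01796 h⁻¹
C = C₀ · e^(−k·t) = 3.675 × e^(−0.01796 × 24.0)
  = 3.675 × 0.6498 = 2.388 mg/L
(2.388 mg/L = 2.388 mcg/mL)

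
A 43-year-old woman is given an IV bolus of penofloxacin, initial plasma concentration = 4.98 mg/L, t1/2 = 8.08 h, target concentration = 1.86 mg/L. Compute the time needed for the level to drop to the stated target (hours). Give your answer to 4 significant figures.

11.48 h

k = ln2 / t½ = 0.693147 / 8.08 = 0.08579 h⁻¹
t = ln(C₀ / C) / k = ln(4.980 / 1.86) / 0.08579
  = ln(2.677) / 0.08579 = 0.9847 / 0.08579 = 11.48 h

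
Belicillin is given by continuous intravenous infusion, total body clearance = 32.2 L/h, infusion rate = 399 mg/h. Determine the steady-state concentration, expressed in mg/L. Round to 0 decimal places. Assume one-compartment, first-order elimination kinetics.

12 mg/L

At steady state Css = R₀ / CL = 399 / 32.20 = 12.39 mg/L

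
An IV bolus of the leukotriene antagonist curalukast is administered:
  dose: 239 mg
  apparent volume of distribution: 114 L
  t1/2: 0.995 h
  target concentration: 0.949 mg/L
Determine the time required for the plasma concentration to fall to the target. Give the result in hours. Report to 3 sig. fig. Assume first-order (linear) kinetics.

1.14 h

C₀ = Dose / Vd = 239.0 / 114 = 2.096 mg/L
k = ln2 / t½ = 0.693147 / 0.995 = 0.6966 h⁻¹
t = ln(C₀ / C) / k = ln(2.096 / 0.949) / 0.6966
  = ln(2.209) / 0.6966 = 0.7925 / 0.6966 = 1.138 h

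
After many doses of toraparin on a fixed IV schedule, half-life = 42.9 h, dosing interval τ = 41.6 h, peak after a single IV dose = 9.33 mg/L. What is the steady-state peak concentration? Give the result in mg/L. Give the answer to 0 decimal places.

k = ln2 / t½ = 0.693147 / 42.9 = 0.01616 h⁻¹
e^(−kτ) = e^(−0.01616 × 41.6) = 0.5106
Accumulation ratio R = 1 / (1 − e^(−kτ)) = 1 / (1 − 0.5106) = 2.043
Steady-state peak = C₀ × R = 9.33 × 2.043 = 19.06 mg/L

19 mg/L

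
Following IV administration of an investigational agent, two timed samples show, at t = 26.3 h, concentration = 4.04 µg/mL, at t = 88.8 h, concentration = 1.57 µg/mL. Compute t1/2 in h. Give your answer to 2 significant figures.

k = ln(C₁/C₂) / (t₂ − t₁) = ln(4.04/1.57) / (88.8 − 26.3)
  = 0.9452 / 62.50 = 0.01512 h⁻¹
t½ = ln2 / k = 0.693147 / 0.01512 = 45.84 h

46 h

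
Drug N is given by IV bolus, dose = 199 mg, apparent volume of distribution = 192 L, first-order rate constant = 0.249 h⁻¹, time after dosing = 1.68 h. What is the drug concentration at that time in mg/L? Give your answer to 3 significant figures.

0.682 mg/L

C₀ = Dose / Vd = 199.0 / 192 = 1.036 mg/L
C = C₀ · e^(−k·t) = 1.036 × e^(−0.2490 × 1.68)
  = 1.036 × 0.6582 = 0.6819 mg/L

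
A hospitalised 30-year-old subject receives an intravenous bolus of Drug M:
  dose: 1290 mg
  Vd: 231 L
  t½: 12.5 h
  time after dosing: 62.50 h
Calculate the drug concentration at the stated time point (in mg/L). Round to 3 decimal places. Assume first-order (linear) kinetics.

C₀ = Dose / Vd = 1290 / 231 = 5.584 mg/L
k = ln2 / t½ = 0.693147 / 12.5 = 0.05545 h⁻¹
t / t½ = 62.50 / 12.5 = 5 half-lives
C = C₀ × (1/2)^5 = 5.584 × 0.03125 = 0.1745 mg/L

0.175 mg/L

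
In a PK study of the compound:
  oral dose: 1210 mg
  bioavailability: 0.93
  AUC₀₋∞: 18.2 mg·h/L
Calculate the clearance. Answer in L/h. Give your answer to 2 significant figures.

CL = F·Dose / AUC = 0.93 × 1210 / 18.2 = 61.83 L/h

62 L/h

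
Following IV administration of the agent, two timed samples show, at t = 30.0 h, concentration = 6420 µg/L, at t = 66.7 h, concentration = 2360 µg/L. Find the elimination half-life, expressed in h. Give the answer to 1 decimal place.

25.4 h

k = ln(C₁/C₂) / (t₂ − t₁) = ln(6420/2360) / (66.7 − 30.0)
  = 1.001 / 36.70 = 0.02728 h⁻¹
t½ = ln2 / k = 0.693147 / 0.02728 = 25.41 h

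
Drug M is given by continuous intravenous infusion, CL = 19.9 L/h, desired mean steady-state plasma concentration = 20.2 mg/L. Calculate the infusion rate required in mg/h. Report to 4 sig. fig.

At steady state, infusion rate R₀ = Css × CL = 20.2 × 19.90 = 402.0 mg/h

402.0 mg/h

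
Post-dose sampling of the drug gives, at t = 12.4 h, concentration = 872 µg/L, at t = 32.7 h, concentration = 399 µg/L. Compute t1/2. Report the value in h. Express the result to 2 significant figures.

k = ln(C₁/C₂) / (t₂ − t₁) = ln(872/399) / (32.7 − 12.4)
  = 0.7818 / 20.30 = 0.03851 h⁻¹
t½ = ln2 / k = 0.693147 / 0.03851 = 18.00 h

18 h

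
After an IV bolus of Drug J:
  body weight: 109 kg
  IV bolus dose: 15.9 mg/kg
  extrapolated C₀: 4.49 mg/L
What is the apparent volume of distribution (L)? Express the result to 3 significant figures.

Dose = 15.9 × 109 = 1733 mg
Vd = Dose / C₀ = 1733 / 4.49 = 386.0 L

386 L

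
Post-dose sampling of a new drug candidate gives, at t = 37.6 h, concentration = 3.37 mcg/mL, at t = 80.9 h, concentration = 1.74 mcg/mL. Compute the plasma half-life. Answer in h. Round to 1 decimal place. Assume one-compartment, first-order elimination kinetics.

k = ln(C₁/C₂) / (t₂ − t₁) = ln(3.37/1.74) / (80.9 − 37.6)
  = 0.6610 / 43.30 = 0.01527 h⁻¹
t½ = ln2 / k = 0.693147 / 0.01527 = 45.39 h

45.4 h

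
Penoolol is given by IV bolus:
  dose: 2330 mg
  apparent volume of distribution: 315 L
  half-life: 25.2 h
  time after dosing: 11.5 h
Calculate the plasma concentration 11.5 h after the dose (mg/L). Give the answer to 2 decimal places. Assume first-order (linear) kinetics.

5.39 mg/L

C₀ = Dose / Vd = 2330 / 315 = 7.397 mg/L
k = ln2 / t½ = 0.693147 / 25.2 = 0.02751 h⁻¹
C = C₀ · e^(−k·t) = 7.397 × e^(−0.02751 × 11.5)
  = 7.397 × 0.7288 = 5.391 mg/L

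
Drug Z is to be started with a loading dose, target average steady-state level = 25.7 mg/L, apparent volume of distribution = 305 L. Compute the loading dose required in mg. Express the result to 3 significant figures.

LD = Css × Vd = 25.7 × 305 = 7839 mg

7840 mg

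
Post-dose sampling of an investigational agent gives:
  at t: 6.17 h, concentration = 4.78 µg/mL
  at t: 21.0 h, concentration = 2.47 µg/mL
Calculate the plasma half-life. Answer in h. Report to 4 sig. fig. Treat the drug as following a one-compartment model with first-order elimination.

15.57 h

k = ln(C₁/C₂) / (t₂ − t₁) = ln(4.78/2.47) / (21.0 − 6.17)
  = 0.6602 / 14.83 = 0.04452 h⁻¹
t½ = ln2 / k = 0.693147 / 0.04452 = 15.57 h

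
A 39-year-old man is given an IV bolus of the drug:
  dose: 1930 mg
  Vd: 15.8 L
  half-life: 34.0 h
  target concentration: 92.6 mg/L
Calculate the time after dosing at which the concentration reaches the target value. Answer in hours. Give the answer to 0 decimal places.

14 h

C₀ = Dose / Vd = 1930 / 15.8 = 122.2 mg/L
k = ln2 / t½ = 0.693147 / 34.0 = 0.02039 h⁻¹
t = ln(C₀ / C) / k = ln(122.2 / 92.6) / 0.02039
  = ln(1.320) / 0.02039 = 0.2776 / 0.02039 = 13.61 h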